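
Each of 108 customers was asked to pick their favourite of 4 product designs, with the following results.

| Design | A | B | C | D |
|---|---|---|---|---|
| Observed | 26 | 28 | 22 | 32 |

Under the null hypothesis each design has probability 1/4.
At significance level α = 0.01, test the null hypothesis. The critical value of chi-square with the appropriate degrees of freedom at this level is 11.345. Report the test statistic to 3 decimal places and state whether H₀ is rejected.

1.926; do not reject

Under H₀ each category has probability 1/4, so each expected count is 108/4 = 27.
cat         O        E   (O−E)²/E
A          26       27     0.0370
B          28       27     0.0370
C          22       27     0.9259
D          32       27     0.9259
Sum = 1.926
df = 3. Since 1.926 < 11.345, we do not reject H₀.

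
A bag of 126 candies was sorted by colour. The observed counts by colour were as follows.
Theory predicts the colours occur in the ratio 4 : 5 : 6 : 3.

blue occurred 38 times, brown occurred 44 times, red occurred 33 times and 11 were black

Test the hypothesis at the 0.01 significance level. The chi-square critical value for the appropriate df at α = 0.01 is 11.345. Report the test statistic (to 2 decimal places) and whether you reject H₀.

12.58; reject

Ratio total = 18. Expected counts: 126×4/18 = 28, 126×5/18 = 35, 126×6/18 = 42, 126×3/18 = 21.
blue: (38 − 28)²/28 = 100/28 = 3.571
brown: (44 − 35)²/35 = 81/35 = 2.314
red: (33 − 42)²/42 = 81/42 = 1.929
black: (11 − 21)²/21 = 100/21 = 4.762
Sum = 12.58
df = 3. Since 12.58 > 11.345, we reject H₀.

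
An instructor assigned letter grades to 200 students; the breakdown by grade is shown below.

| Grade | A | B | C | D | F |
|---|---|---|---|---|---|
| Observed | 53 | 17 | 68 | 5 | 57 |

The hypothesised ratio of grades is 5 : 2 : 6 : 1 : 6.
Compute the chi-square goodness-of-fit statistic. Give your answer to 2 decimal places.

4.35

Ratio total = 20. Expected counts: 200×5/20 = 50, 200×2/20 = 20, 200×6/20 = 60, 200×1/20 = 10, 200×6/20 = 60.
A: (53 − 50)²/50 = 9/50 = 0.180
B: (17 − 20)²/20 = 9/20 = 0.450
C: (68 − 60)²/60 = 64/60 = 1.067
D: (5 − 10)²/10 = 25/10 = 2.500
F: (57 − 60)²/60 = 9/60 = 0.150
Sum = 4.35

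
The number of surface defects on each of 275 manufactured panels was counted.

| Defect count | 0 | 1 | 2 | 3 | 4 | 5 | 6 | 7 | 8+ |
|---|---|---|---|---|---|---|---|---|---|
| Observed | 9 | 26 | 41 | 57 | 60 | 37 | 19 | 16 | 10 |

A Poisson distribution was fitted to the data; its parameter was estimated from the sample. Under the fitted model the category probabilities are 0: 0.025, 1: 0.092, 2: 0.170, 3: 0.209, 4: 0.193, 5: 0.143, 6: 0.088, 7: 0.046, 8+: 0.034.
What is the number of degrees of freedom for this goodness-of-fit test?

There are k = 9 categories and 1 parameter estimated from the data, so df = 9 − 1 − 1 = 7.

7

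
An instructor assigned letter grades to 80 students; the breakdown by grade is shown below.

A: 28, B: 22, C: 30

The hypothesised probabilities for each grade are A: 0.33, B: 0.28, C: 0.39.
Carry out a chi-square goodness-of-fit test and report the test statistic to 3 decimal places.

0.150

Expected counts E_i = n·p_i: 80×0.33 = 26.4, 80×0.28 = 22.4, 80×0.39 = 31.2.
A: (28 − 26.4)²/26.4 = 2.56/26.4 = 0.0970
B: (22 − 22.4)²/22.4 = 0.16/22.4 = 0.0071
C: (30 − 31.2)²/31.2 = 1.44/31.2 = 0.0462
Sum = 0.150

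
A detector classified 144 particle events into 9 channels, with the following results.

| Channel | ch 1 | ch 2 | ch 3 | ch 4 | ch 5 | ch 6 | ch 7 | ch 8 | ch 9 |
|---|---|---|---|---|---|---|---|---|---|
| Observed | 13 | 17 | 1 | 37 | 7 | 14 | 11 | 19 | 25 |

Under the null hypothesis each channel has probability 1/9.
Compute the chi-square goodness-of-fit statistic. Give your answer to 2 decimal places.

54.75

Expected count for each of the 9 categories: 144/9 = 16.
χ² = (13−16)²/16 + (17−16)²/16 + (1−16)²/16 + (37−16)²/16 + (7−16)²/16 + (14−16)²/16 + (11−16)²/16 + (19−16)²/16 + (25−16)²/16
   = 0.563 + 0.063 + 14.063 + 27.563 + 5.063 + 0.250 + 1.563 + 0.563 + 5.063
Sum = 54.75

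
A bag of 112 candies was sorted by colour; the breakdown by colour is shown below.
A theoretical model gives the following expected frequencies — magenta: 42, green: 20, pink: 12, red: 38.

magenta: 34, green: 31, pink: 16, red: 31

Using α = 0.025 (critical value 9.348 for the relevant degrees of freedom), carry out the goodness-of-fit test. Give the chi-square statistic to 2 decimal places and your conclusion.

cat          O        E   (O−E)²/E
magenta     34       42      1.524
green       31       20      6.050
pink        16       12      1.333
red         31       38      1.289
Sum = 10.20
df = 3. Since 10.20 > 9.348, we reject H₀.

10.20; reject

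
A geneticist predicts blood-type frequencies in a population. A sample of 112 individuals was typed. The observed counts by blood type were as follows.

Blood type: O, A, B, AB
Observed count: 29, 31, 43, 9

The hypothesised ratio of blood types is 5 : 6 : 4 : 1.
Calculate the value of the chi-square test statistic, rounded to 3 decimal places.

12.517

Ratio total = 16. Expected counts: 112×5/16 = 35, 112×6/16 = 42, 112×4/16 = 28, 112×1/16 = 7.
χ² = (29−35)²/35 + (31−42)²/42 + (43−28)²/28 + (9−7)²/7
   = 1.0286 + 2.8810 + 8.0357 + 0.5714
Sum = 12.517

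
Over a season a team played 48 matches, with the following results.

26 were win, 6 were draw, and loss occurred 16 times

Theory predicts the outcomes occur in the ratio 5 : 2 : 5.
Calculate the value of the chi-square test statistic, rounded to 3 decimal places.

3.100

Ratio total = 12. Expected counts: 48×5/12 = 20, 48×2/12 = 8, 48×5/12 = 20.
win: (26 − 20)²/20 = 36/20 = 1.8000
draw: (6 − 8)²/8 = 4/8 = 0.5000
loss: (16 − 20)²/20 = 16/20 = 0.8000
Sum = 3.100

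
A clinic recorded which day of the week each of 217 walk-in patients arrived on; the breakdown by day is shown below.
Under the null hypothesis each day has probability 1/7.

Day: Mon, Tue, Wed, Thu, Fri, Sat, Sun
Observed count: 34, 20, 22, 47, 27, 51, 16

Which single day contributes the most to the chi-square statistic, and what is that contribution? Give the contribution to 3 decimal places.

Sat, 12.903

Expected count for each of the 7 categories: 217/7 = 31.
Mon: (34 − 31)²/31 = 9/31 = 0.2903
Tue: (20 − 31)²/31 = 121/31 = 3.9032
Wed: (22 − 31)²/31 = 81/31 = 2.6129
Thu: (47 − 31)²/31 = 256/31 = 8.2581
Fri: (27 − 31)²/31 = 16/31 = 0.5161
Sat: (51 − 31)²/31 = 400/31 = 12.9032
Sun: (16 − 31)²/31 = 225/31 = 7.2581
The largest term is for Sat: 12.903.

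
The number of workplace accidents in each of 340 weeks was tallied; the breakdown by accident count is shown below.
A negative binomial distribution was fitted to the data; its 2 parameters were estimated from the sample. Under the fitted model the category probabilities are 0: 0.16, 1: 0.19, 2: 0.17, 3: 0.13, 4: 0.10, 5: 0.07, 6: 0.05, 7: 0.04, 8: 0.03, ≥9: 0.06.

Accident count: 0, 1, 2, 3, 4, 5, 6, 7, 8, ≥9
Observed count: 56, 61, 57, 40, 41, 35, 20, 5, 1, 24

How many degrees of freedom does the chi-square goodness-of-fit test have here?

7

There are k = 10 categories and 2 parameters estimated from the data, so df = 10 − 1 − 2 = 7.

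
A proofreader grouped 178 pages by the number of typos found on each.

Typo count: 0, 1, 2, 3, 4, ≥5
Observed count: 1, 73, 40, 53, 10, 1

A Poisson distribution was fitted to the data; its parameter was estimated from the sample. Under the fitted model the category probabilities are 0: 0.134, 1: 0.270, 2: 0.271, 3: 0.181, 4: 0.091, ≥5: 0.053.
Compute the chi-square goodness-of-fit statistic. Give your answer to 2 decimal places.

59.56

Expected counts E_i = n·p_i: 178×0.134 = 23.852, 178×0.270 = 48.06, 178×0.271 = 48.238, 178×0.181 = 32.218, 178×0.091 = 16.198, 178×0.053 = 9.434.
χ² = (1−23.852)²/23.852 + (73−48.06)²/48.06 + (40−48.238)²/48.238 + (53−32.218)²/32.218 + (10−16.198)²/16.198 + (1−9.434)²/9.434
   = 21.894 + 12.942 + 1.407 + 13.405 + 2.372 + 7.540
Sum = 59.56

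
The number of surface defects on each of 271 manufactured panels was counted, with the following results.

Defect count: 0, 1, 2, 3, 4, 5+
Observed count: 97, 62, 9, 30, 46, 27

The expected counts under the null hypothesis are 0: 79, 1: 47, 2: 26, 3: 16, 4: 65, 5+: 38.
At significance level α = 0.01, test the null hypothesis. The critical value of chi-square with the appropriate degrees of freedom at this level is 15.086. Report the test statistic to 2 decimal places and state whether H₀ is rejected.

40.99; reject

cat         O        E   (O−E)²/E
0          97       79      4.101
1          62       47      4.787
2           9       26     11.115
3          30       16     12.250
4          46       65      5.554
5+         27       38      3.184
Sum = 40.99
df = 5. Since 40.99 > 15.086, we reject H₀.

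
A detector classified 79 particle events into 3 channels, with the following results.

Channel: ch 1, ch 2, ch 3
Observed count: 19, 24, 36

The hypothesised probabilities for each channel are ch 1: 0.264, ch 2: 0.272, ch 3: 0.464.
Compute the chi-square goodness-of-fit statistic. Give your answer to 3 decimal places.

Expected counts E_i = n·p_i: 79×0.264 = 20.856, 79×0.272 = 21.488, 79×0.464 = 36.656.
cat         O        E   (O−E)²/E
ch 1       19   20.856     0.1652
ch 2       24   21.488     0.2937
ch 3       36   36.656     0.0117
Sum = 0.471

0.471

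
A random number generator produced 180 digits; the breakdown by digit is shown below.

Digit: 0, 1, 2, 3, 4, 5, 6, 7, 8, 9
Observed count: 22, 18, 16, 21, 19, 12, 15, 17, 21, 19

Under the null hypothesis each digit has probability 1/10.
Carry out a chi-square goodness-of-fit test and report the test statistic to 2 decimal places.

Expected count for each of the 10 categories: 180/10 = 18.
cat         O        E   (O−E)²/E
0          22       18      0.889
1          18       18      0.000
2          16       18      0.222
3          21       18      0.500
4          19       18      0.056
5          12       18      2.000
6          15       18      0.500
7          17       18      0.056
8          21       18      0.500
9          19       18      0.056
Sum = 4.78

4.78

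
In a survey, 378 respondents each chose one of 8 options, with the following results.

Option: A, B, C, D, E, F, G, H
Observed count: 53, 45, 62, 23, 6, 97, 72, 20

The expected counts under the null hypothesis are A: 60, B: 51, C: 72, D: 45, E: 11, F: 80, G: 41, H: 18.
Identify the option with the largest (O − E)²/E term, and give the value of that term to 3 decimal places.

G, 23.439

χ² = (53−60)²/60 + (45−51)²/51 + (62−72)²/72 + (23−45)²/45 + (6−11)²/11 + (97−80)²/80 + (72−41)²/41 + (20−18)²/18
   = 0.8167 + 0.7059 + 1.3889 + 10.7556 + 2.2727 + 3.6125 + 23.4390 + 0.2222
The largest term is for G: 23.439.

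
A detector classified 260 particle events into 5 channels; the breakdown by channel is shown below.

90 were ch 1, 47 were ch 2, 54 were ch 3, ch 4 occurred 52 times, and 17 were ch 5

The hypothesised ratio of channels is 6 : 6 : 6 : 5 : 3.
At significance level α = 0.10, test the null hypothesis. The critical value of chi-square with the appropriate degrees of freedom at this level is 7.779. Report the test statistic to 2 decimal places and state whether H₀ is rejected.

24.13; reject

Ratio total = 26. Expected counts: 260×6/26 = 60, 260×6/26 = 60, 260×6/26 = 60, 260×5/26 = 50, 260×3/26 = 30.
cat         O        E   (O−E)²/E
ch 1       90       60     15.000
ch 2       47       60      2.817
ch 3       54       60      0.600
ch 4       52       50      0.080
ch 5       17       30      5.633
Sum = 24.13
df = 4. Since 24.13 > 7.779, we reject H₀.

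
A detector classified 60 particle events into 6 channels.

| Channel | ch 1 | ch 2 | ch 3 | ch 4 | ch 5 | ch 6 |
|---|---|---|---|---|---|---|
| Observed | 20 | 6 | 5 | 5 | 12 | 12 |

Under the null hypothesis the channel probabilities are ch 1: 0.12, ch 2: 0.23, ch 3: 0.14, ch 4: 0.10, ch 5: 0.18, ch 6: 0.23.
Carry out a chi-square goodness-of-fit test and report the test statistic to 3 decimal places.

29.075

Expected counts E_i = n·p_i: 60×0.12 = 7.2, 60×0.23 = 13.8, 60×0.14 = 8.4, 60×0.10 = 6, 60×0.18 = 10.8, 60×0.23 = 13.8.
χ² = (20−7.2)²/7.2 + (6−13.8)²/13.8 + (5−8.4)²/8.4 + (5−6)²/6 + (12−10.8)²/10.8 + (12−13.8)²/13.8
   = 22.7556 + 4.4087 + 1.3762 + 0.1667 + 0.1333 + 0.2348
Sum = 29.075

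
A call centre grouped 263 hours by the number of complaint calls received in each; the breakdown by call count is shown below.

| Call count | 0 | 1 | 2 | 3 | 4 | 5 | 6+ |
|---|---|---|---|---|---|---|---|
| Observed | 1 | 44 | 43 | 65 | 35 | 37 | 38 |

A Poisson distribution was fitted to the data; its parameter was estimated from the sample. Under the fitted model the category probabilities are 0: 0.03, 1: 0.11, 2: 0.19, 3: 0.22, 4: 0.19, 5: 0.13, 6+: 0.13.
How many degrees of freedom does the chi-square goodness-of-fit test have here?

5

There are k = 7 categories and 1 parameter estimated from the data, so df = 7 − 1 − 1 = 5.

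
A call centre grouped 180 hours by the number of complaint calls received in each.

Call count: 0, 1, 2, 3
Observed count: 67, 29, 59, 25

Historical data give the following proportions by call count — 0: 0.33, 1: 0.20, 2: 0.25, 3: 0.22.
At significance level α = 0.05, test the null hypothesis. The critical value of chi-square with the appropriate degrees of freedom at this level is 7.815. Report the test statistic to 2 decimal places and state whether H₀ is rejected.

Expected counts E_i = n·p_i: 180×0.33 = 59.4, 180×0.20 = 36, 180×0.25 = 45, 180×0.22 = 39.6.
χ² = (67−59.4)²/59.4 + (29−36)²/36 + (59−45)²/45 + (25−39.6)²/39.6
   = 0.972 + 1.361 + 4.356 + 5.383
Sum = 12.07
df = 3. Since 12.07 > 7.815, we reject H₀.

12.07; reject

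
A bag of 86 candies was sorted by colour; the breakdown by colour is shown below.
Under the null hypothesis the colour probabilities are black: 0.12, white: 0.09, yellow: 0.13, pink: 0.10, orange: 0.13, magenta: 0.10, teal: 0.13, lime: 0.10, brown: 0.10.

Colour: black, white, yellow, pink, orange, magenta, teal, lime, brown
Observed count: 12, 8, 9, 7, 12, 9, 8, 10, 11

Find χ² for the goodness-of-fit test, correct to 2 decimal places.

2.89

Expected counts E_i = n·p_i: 86×0.12 = 10.32, 86×0.09 = 7.74, 86×0.13 = 11.18, 86×0.10 = 8.6, 86×0.13 = 11.18, 86×0.10 = 8.6, 86×0.13 = 11.18, 86×0.10 = 8.6, 86×0.10 = 8.6.
black: (12 − 10.32)²/10.32 = 2.8224/10.32 = 0.273
white: (8 − 7.74)²/7.74 = 0.0676/7.74 = 0.009
yellow: (9 − 11.18)²/11.18 = 4.7524/11.18 = 0.425
pink: (7 − 8.6)²/8.6 = 2.56/8.6 = 0.298
orange: (12 − 11.18)²/11.18 = 0.6724/11.18 = 0.060
magenta: (9 − 8.6)²/8.6 = 0.16/8.6 = 0.019
teal: (8 − 11.18)²/11.18 = 10.1124/11.18 = 0.905
lime: (10 − 8.6)²/8.6 = 1.96/8.6 = 0.228
brown: (11 − 8.6)²/8.6 = 5.76/8.6 = 0.670
Sum = 2.89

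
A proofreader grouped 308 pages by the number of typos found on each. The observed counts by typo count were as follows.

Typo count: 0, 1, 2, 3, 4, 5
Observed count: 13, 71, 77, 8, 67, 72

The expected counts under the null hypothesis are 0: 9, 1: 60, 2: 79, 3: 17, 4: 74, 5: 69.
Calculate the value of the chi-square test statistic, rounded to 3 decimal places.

9.402

0: (13 − 9)²/9 = 16/9 = 1.7778
1: (71 − 60)²/60 = 121/60 = 2.0167
2: (77 − 79)²/79 = 4/79 = 0.0506
3: (8 − 17)²/17 = 81/17 = 4.7647
4: (67 − 74)²/74 = 49/74 = 0.6622
5: (72 − 69)²/69 = 9/69 = 0.1304
Sum = 9.402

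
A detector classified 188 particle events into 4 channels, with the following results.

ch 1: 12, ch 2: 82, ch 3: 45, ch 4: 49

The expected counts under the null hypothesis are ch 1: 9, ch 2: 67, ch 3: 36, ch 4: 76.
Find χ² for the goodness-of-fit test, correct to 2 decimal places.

16.20

ch 1: (12 − 9)²/9 = 9/9 = 1.000
ch 2: (82 − 67)²/67 = 225/67 = 3.358
ch 3: (45 − 36)²/36 = 81/36 = 2.250
ch 4: (49 − 76)²/76 = 729/76 = 9.592
Sum = 16.20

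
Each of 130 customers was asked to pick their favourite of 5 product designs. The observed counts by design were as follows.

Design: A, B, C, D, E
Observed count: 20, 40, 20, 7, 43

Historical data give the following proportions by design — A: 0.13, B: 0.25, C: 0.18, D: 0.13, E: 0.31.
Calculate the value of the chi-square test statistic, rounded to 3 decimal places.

Expected counts E_i = n·p_i: 130×0.13 = 16.9, 130×0.25 = 32.5, 130×0.18 = 23.4, 130×0.13 = 16.9, 130×0.31 = 40.3.
cat         O        E   (O−E)²/E
A          20     16.9     0.5686
B          40     32.5     1.7308
C          20     23.4     0.4940
D           7     16.9     5.7994
E          43     40.3     0.1809
Sum = 8.774

8.774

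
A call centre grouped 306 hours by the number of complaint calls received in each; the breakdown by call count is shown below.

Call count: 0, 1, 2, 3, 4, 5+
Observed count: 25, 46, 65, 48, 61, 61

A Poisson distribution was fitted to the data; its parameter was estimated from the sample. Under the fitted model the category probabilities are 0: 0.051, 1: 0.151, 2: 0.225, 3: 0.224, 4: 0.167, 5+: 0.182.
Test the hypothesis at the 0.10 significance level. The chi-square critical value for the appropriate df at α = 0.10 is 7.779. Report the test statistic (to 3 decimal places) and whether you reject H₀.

14.451; reject

Expected counts E_i = n·p_i: 306×0.051 = 15.606, 306×0.151 = 46.206, 306×0.225 = 68.85, 306×0.224 = 68.544, 306×0.167 = 51.102, 306×0.182 = 55.692.
cat         O        E   (O−E)²/E
0          25   15.606     5.6547
1          46   46.206     0.0009
2          65    68.85     0.2153
3          48   68.544     6.1574
4          61   51.102     1.9172
5+         61   55.692     0.5059
Sum = 14.451
df = 4. Since 14.451 > 7.779, we reject H₀.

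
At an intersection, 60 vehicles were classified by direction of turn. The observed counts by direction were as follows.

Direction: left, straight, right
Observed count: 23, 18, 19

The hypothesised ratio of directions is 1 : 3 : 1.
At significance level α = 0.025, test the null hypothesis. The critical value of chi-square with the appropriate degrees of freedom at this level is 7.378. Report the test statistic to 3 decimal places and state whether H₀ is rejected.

23.167; reject

Ratio total = 5. Expected counts: 60×1/5 = 12, 60×3/5 = 36, 60×1/5 = 12.
χ² = (23−12)²/12 + (18−36)²/36 + (19−12)²/12
   = 10.0833 + 9.0000 + 4.0833
Sum = 23.167
df = 2. Since 23.167 > 7.378, we reject H₀.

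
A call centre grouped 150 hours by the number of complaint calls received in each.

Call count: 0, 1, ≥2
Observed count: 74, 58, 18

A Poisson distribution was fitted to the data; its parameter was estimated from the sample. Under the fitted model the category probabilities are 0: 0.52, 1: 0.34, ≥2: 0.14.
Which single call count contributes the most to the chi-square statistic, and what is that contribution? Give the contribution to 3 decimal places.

Expected counts E_i = n·p_i: 150×0.52 = 78, 150×0.34 = 51, 150×0.14 = 21.
cat         O        E   (O−E)²/E
0          74       78     0.2051
1          58       51     0.9608
≥2         18       21     0.4286
The largest term is for 1: 0.961.

1, 0.961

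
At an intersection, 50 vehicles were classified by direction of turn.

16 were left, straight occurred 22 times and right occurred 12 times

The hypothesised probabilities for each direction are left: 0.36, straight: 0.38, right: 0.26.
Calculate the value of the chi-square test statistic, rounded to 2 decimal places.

Expected counts E_i = n·p_i: 50×0.36 = 18, 50×0.38 = 19, 50×0.26 = 13.
left: (16 − 18)²/18 = 4/18 = 0.222
straight: (22 − 19)²/19 = 9/19 = 0.474
right: (12 − 13)²/13 = 1/13 = 0.077
Sum = 0.77

0.77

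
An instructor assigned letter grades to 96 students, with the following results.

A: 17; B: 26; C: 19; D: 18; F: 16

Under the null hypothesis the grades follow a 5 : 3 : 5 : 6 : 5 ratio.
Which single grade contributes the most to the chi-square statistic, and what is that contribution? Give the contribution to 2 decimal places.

B, 16.33

Ratio total = 24. Expected counts: 96×5/24 = 20, 96×3/24 = 12, 96×5/24 = 20, 96×6/24 = 24, 96×5/24 = 20.
cat         O        E   (O−E)²/E
A          17       20      0.450
B          26       12     16.333
C          19       20      0.050
D          18       24      1.500
F          16       20      0.800
The largest term is for B: 16.33.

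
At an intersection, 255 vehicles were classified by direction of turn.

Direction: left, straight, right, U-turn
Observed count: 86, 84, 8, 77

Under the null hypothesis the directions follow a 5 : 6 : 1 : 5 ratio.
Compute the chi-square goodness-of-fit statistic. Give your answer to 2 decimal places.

Ratio total = 17. Expected counts: 255×5/17 = 75, 255×6/17 = 90, 255×1/17 = 15, 255×5/17 = 75.
cat           O        E   (O−E)²/E
left         86       75      1.613
straight     84       90      0.400
right         8       15      3.267
U-turn       77       75      0.053
Sum = 5.33

5.33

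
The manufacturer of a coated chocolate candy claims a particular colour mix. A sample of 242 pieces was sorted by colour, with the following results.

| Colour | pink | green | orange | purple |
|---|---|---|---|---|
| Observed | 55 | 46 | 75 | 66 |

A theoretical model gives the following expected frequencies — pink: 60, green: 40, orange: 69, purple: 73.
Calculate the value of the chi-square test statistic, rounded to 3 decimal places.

2.510

pink: (55 − 60)²/60 = 25/60 = 0.4167
green: (46 − 40)²/40 = 36/40 = 0.9000
orange: (75 − 69)²/69 = 36/69 = 0.5217
purple: (66 − 73)²/73 = 49/73 = 0.6712
Sum = 2.510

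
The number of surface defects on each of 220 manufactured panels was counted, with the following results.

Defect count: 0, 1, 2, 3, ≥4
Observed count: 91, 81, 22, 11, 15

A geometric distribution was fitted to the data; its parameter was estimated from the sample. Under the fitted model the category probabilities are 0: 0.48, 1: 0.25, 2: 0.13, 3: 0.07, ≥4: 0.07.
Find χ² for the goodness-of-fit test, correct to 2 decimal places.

17.10

Expected counts E_i = n·p_i: 220×0.48 = 105.6, 220×0.25 = 55, 220×0.13 = 28.6, 220×0.07 = 15.4, 220×0.07 = 15.4.
0: (91 − 105.6)²/105.6 = 213.16/105.6 = 2.019
1: (81 − 55)²/55 = 676/55 = 12.291
2: (22 − 28.6)²/28.6 = 43.56/28.6 = 1.523
3: (11 − 15.4)²/15.4 = 19.36/15.4 = 1.257
≥4: (15 − 15.4)²/15.4 = 0.16/15.4 = 0.010
Sum = 17.10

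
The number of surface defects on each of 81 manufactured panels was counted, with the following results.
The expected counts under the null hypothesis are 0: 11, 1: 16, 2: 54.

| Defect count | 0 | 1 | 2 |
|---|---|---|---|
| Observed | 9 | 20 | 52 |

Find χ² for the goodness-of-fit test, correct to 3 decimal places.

1.438

0: (9 − 11)²/11 = 4/11 = 0.3636
1: (20 − 16)²/16 = 16/16 = 1.0000
2: (52 − 54)²/54 = 4/54 = 0.0741
Sum = 1.438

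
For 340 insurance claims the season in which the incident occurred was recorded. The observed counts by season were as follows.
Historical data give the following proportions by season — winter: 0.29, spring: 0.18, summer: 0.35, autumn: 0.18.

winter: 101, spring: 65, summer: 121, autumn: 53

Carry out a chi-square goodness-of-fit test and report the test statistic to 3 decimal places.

Expected counts E_i = n·p_i: 340×0.29 = 98.6, 340×0.18 = 61.2, 340×0.35 = 119, 340×0.18 = 61.2.
winter: (101 − 98.6)²/98.6 = 5.76/98.6 = 0.0584
spring: (65 − 61.2)²/61.2 = 14.44/61.2 = 0.2359
summer: (121 − 119)²/119 = 4/119 = 0.0336
autumn: (53 − 61.2)²/61.2 = 67.24/61.2 = 1.0987
Sum = 1.427

1.427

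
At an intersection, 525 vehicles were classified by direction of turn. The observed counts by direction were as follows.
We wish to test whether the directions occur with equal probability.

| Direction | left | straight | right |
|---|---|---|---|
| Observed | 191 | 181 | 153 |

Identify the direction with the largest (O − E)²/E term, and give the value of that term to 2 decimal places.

Under H₀ each category has probability 1/3, so each expected count is 525/3 = 175.
cat           O        E   (O−E)²/E
left        191      175      1.463
straight    181      175      0.206
right       153      175      2.766
The largest term is for right: 2.77.

right, 2.77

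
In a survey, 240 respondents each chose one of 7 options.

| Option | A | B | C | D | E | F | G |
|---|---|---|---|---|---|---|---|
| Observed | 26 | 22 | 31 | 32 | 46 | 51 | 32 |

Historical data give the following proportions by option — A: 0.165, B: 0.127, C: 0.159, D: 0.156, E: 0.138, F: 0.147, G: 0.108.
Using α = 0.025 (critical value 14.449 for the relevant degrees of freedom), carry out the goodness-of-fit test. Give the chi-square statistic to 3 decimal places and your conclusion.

22.603; reject

Expected counts E_i = n·p_i: 240×0.165 = 39.6, 240×0.127 = 30.48, 240×0.159 = 38.16, 240×0.156 = 37.44, 240×0.138 = 33.12, 240×0.147 = 35.28, 240×0.108 = 25.92.
χ² = (26−39.6)²/39.6 + (22−30.48)²/30.48 + (31−38.16)²/38.16 + (32−37.44)²/37.44 + (46−33.12)²/33.12 + (51−35.28)²/35.28 + (32−25.92)²/25.92
   = 4.6707 + 2.3593 + 1.3434 + 0.7904 + 5.0089 + 7.0045 + 1.4262
Sum = 22.603
df = 6. Since 22.603 > 14.449, we reject H₀.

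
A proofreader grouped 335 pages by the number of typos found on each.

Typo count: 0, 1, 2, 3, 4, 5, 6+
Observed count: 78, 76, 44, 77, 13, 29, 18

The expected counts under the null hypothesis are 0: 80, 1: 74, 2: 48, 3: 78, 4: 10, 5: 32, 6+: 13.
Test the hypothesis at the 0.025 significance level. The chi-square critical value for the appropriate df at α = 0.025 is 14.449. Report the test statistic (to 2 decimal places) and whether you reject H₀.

3.55; do not reject

0: (78 − 80)²/80 = 4/80 = 0.050
1: (76 − 74)²/74 = 4/74 = 0.054
2: (44 − 48)²/48 = 16/48 = 0.333
3: (77 − 78)²/78 = 1/78 = 0.013
4: (13 − 10)²/10 = 9/10 = 0.900
5: (29 − 32)²/32 = 9/32 = 0.281
6+: (18 − 13)²/13 = 25/13 = 1.923
Sum = 3.55
df = 6. Since 3.55 < 14.449, we do not reject H₀.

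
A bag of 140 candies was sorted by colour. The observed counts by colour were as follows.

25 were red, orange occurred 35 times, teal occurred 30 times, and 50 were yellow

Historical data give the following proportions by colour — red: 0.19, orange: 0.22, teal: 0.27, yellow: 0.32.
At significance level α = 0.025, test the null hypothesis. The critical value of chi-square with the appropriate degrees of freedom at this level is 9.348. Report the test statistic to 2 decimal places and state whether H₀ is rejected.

Expected counts E_i = n·p_i: 140×0.19 = 26.6, 140×0.22 = 30.8, 140×0.27 = 37.8, 140×0.32 = 44.8.
red: (25 − 26.6)²/26.6 = 2.56/26.6 = 0.096
orange: (35 − 30.8)²/30.8 = 17.64/30.8 = 0.573
teal: (30 − 37.8)²/37.8 = 60.84/37.8 = 1.610
yellow: (50 − 44.8)²/44.8 = 27.04/44.8 = 0.604
Sum = 2.88
df = 3. Since 2.88 < 9.348, we do not reject H₀.

2.88; do not reject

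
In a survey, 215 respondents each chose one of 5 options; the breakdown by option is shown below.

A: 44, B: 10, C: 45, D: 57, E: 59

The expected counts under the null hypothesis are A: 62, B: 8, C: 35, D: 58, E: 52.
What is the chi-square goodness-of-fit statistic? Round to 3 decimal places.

A: (44 − 62)²/62 = 324/62 = 5.2258
B: (10 − 8)²/8 = 4/8 = 0.5000
C: (45 − 35)²/35 = 100/35 = 2.8571
D: (57 − 58)²/58 = 1/58 = 0.0172
E: (59 − 52)²/52 = 49/52 = 0.9423
Sum = 9.542

9.542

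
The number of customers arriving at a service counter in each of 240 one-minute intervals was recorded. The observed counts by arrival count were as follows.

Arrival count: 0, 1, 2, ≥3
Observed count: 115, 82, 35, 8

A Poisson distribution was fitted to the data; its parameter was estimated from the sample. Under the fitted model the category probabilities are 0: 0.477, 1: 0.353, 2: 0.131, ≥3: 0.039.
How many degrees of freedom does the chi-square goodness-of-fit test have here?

There are k = 4 categories and 1 parameter estimated from the data, so df = 4 − 1 − 1 = 2.

2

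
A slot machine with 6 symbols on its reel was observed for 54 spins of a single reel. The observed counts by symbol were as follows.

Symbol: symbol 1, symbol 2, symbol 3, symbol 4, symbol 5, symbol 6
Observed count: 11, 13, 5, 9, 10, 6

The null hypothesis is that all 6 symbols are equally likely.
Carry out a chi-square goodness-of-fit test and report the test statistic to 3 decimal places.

Expected count for each of the 6 categories: 54/6 = 9.
χ² = (11−9)²/9 + (13−9)²/9 + (5−9)²/9 + (9−9)²/9 + (10−9)²/9 + (6−9)²/9
   = 0.4444 + 1.7778 + 1.7778 + 0.0000 + 0.1111 + 1.0000
Sum = 5.111

5.111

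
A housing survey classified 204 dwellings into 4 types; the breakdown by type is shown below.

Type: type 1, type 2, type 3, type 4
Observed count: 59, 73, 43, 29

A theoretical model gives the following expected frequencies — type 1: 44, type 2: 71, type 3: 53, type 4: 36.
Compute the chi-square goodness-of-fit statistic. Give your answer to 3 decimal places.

χ² = (59−44)²/44 + (73−71)²/71 + (43−53)²/53 + (29−36)²/36
   = 5.1136 + 0.0563 + 1.8868 + 1.3611
Sum = 8.418

8.418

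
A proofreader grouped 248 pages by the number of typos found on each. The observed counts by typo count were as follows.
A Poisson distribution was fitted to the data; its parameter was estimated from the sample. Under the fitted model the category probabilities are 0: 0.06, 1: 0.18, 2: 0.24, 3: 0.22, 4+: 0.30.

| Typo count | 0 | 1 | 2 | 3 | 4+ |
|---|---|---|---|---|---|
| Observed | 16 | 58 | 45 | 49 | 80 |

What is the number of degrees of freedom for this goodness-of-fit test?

3

There are k = 5 categories and 1 parameter estimated from the data, so df = 5 − 1 − 1 = 3.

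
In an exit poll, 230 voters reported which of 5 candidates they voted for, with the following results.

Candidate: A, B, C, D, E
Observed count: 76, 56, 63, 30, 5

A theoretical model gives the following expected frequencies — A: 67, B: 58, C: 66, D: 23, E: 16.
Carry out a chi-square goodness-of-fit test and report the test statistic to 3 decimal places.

cat         O        E   (O−E)²/E
A          76       67     1.2090
B          56       58     0.0690
C          63       66     0.1364
D          30       23     2.1304
E           5       16     7.5625
Sum = 11.107

11.107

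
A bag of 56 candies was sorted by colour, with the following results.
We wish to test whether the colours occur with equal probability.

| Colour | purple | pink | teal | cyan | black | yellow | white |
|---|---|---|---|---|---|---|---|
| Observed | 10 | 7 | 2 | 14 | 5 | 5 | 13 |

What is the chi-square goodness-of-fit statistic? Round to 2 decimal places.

Expected count for each of the 7 categories: 56/7 = 8.
purple: (10 − 8)²/8 = 4/8 = 0.500
pink: (7 − 8)²/8 = 1/8 = 0.125
teal: (2 − 8)²/8 = 36/8 = 4.500
cyan: (14 − 8)²/8 = 36/8 = 4.500
black: (5 − 8)²/8 = 9/8 = 1.125
yellow: (5 − 8)²/8 = 9/8 = 1.125
white: (13 − 8)²/8 = 25/8 = 3.125
Sum = 15.00

15.00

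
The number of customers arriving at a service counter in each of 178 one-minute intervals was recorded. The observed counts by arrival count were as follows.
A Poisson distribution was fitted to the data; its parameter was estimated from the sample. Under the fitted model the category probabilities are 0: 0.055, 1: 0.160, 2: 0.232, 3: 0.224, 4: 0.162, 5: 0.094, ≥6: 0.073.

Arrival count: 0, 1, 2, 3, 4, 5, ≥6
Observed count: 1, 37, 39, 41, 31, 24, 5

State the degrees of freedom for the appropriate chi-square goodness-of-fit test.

There are k = 7 categories and 1 parameter estimated from the data, so df = 7 − 1 − 1 = 5.

5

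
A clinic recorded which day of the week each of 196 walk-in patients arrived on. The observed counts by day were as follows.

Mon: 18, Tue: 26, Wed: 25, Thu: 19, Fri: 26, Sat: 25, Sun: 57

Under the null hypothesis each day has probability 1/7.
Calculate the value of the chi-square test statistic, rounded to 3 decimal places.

Expected count for each of the 7 categories: 196/7 = 28.
Mon: (18 − 28)²/28 = 100/28 = 3.5714
Tue: (26 − 28)²/28 = 4/28 = 0.1429
Wed: (25 − 28)²/28 = 9/28 = 0.3214
Thu: (19 − 28)²/28 = 81/28 = 2.8929
Fri: (26 − 28)²/28 = 4/28 = 0.1429
Sat: (25 − 28)²/28 = 9/28 = 0.3214
Sun: (57 − 28)²/28 = 841/28 = 30.0357
Sum = 37.429

37.429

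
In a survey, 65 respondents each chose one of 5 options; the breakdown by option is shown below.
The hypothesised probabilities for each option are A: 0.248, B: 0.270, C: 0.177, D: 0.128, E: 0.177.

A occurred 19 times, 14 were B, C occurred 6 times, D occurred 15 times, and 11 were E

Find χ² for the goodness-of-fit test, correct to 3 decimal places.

9.252

Expected counts E_i = n·p_i: 65×0.248 = 16.12, 65×0.270 = 17.55, 65×0.177 = 11.505, 65×0.128 = 8.32, 65×0.177 = 11.505.
cat         O        E   (O−E)²/E
A          19    16.12     0.5145
B          14    17.55     0.7181
C           6   11.505     2.6341
D          15     8.32     5.3633
E          11   11.505     0.0222
Sum = 9.252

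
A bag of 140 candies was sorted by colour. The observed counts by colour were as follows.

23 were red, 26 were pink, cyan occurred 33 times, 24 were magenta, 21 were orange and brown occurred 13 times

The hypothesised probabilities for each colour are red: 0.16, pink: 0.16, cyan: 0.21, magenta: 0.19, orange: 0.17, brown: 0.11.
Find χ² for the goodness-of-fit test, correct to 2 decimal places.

Expected counts E_i = n·p_i: 140×0.16 = 22.4, 140×0.16 = 22.4, 140×0.21 = 29.4, 140×0.19 = 26.6, 140×0.17 = 23.8, 140×0.11 = 15.4.
cat          O        E   (O−E)²/E
red         23     22.4      0.016
pink        26     22.4      0.579
cyan        33     29.4      0.441
magenta     24     26.6      0.254
orange      21     23.8      0.329
brown       13     15.4      0.374
Sum = 1.99

1.99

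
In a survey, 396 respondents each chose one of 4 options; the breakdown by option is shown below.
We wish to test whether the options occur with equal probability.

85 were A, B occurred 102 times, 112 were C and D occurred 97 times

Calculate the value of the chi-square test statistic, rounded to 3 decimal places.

3.818

Expected count for each of the 4 categories: 396/4 = 99.
cat         O        E   (O−E)²/E
A          85       99     1.9798
B         102       99     0.0909
C         112       99     1.7071
D          97       99     0.0404
Sum = 3.818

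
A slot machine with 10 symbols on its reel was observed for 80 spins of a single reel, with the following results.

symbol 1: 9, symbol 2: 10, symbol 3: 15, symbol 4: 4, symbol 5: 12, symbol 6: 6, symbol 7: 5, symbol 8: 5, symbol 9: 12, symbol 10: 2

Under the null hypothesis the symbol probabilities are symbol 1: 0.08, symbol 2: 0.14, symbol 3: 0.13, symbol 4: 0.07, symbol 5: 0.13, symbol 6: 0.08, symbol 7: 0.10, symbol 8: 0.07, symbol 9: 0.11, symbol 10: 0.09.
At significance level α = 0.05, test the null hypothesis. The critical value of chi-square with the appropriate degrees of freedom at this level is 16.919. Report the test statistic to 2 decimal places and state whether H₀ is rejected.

Expected counts E_i = n·p_i: 80×0.08 = 6.4, 80×0.14 = 11.2, 80×0.13 = 10.4, 80×0.07 = 5.6, 80×0.13 = 10.4, 80×0.08 = 6.4, 80×0.10 = 8, 80×0.07 = 5.6, 80×0.11 = 8.8, 80×0.09 = 7.2.
symbol 1: (9 − 6.4)²/6.4 = 6.76/6.4 = 1.056
symbol 2: (10 − 11.2)²/11.2 = 1.44/11.2 = 0.129
symbol 3: (15 − 10.4)²/10.4 = 21.16/10.4 = 2.035
symbol 4: (4 − 5.6)²/5.6 = 2.56/5.6 = 0.457
symbol 5: (12 − 10.4)²/10.4 = 2.56/10.4 = 0.246
symbol 6: (6 − 6.4)²/6.4 = 0.16/6.4 = 0.025
symbol 7: (5 − 8)²/8 = 9/8 = 1.125
symbol 8: (5 − 5.6)²/5.6 = 0.36/5.6 = 0.064
symbol 9: (12 − 8.8)²/8.8 = 10.24/8.8 = 1.164
symbol 10: (2 − 7.2)²/7.2 = 27.04/7.2 = 3.756
Sum = 10.06
df = 9. Since 10.06 < 16.919, we do not reject H₀.

10.06; do not reject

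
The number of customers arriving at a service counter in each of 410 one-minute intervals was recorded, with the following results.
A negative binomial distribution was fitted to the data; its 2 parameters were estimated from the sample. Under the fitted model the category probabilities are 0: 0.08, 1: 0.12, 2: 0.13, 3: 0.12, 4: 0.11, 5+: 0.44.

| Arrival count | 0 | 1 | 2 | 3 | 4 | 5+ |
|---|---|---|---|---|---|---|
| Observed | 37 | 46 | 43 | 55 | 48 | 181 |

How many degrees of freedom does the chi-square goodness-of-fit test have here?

3

There are k = 6 categories and 2 parameters estimated from the data, so df = 6 − 1 − 2 = 3.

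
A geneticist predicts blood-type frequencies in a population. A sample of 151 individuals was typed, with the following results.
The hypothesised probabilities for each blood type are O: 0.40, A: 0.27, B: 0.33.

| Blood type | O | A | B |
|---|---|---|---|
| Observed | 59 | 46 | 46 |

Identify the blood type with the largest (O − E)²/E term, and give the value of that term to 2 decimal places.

A, 0.67

Expected counts E_i = n·p_i: 151×0.40 = 60.4, 151×0.27 = 40.77, 151×0.33 = 49.83.
cat         O        E   (O−E)²/E
O          59     60.4      0.032
A          46    40.77      0.671
B          46    49.83      0.294
The largest term is for A: 0.67.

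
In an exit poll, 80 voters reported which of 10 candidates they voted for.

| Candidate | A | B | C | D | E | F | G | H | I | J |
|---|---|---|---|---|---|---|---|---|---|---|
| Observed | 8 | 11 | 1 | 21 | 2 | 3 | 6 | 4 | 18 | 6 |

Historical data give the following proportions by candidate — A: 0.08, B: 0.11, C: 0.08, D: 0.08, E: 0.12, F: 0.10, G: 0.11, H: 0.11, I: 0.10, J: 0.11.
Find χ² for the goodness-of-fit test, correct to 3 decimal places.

64.854

Expected counts E_i = n·p_i: 80×0.08 = 6.4, 80×0.11 = 8.8, 80×0.08 = 6.4, 80×0.08 = 6.4, 80×0.12 = 9.6, 80×0.10 = 8, 80×0.11 = 8.8, 80×0.11 = 8.8, 80×0.10 = 8, 80×0.11 = 8.8.
A: (8 − 6.4)²/6.4 = 2.56/6.4 = 0.4000
B: (11 − 8.8)²/8.8 = 4.84/8.8 = 0.5500
C: (1 − 6.4)²/6.4 = 29.16/6.4 = 4.5563
D: (21 − 6.4)²/6.4 = 213.16/6.4 = 33.3063
E: (2 − 9.6)²/9.6 = 57.76/9.6 = 6.0167
F: (3 − 8)²/8 = 25/8 = 3.1250
G: (6 − 8.8)²/8.8 = 7.84/8.8 = 0.8909
H: (4 − 8.8)²/8.8 = 23.04/8.8 = 2.6182
I: (18 − 8)²/8 = 100/8 = 12.5000
J: (6 − 8.8)²/8.8 = 7.84/8.8 = 0.8909
Sum = 64.854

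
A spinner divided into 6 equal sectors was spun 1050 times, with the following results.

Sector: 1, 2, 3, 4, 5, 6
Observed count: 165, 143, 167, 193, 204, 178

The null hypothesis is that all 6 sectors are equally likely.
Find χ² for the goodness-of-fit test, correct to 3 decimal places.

Expected count for each of the 6 categories: 1050/6 = 175.
χ² = (165−175)²/175 + (143−175)²/175 + (167−175)²/175 + (193−175)²/175 + (204−175)²/175 + (178−175)²/175
   = 0.5714 + 5.8514 + 0.3657 + 1.8514 + 4.8057 + 0.0514
Sum = 13.497

13.497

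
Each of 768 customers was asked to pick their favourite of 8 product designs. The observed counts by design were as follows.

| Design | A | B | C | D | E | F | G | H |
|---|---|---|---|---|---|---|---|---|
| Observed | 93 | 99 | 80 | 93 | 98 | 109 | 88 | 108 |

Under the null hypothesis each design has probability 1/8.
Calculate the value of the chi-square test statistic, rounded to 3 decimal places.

Expected count for each of the 8 categories: 768/8 = 96.
A: (93 − 96)²/96 = 9/96 = 0.0938
B: (99 − 96)²/96 = 9/96 = 0.0938
C: (80 − 96)²/96 = 256/96 = 2.6667
D: (93 − 96)²/96 = 9/96 = 0.0938
E: (98 − 96)²/96 = 4/96 = 0.0417
F: (109 − 96)²/96 = 169/96 = 1.7604
G: (88 − 96)²/96 = 64/96 = 0.6667
H: (108 − 96)²/96 = 144/96 = 1.5000
Sum = 6.917

6.917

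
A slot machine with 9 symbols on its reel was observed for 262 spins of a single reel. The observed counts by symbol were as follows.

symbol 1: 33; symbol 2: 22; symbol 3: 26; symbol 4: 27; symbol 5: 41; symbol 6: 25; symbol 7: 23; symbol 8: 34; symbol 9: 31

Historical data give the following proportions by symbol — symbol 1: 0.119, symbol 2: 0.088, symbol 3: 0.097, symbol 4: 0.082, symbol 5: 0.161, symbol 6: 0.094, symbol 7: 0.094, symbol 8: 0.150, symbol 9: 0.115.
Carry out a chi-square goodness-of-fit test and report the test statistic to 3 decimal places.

2.471

Expected counts E_i = n·p_i: 262×0.119 = 31.178, 262×0.088 = 23.056, 262×0.097 = 25.414, 262×0.082 = 21.484, 262×0.161 = 42.182, 262×0.094 = 24.628, 262×0.094 = 24.628, 262×0.150 = 39.3, 262×0.115 = 30.13.
symbol 1: (33 − 31.178)²/31.178 = 3.319684/31.178 = 0.1065
symbol 2: (22 − 23.056)²/23.056 = 1.115136/23.056 = 0.0484
symbol 3: (26 − 25.414)²/25.414 = 0.343396/25.414 = 0.0135
symbol 4: (27 − 21.484)²/21.484 = 30.426256/21.484 = 1.4162
symbol 5: (41 − 42.182)²/42.182 = 1.397124/42.182 = 0.0331
symbol 6: (25 − 24.628)²/24.628 = 0.138384/24.628 = 0.0056
symbol 7: (23 − 24.628)²/24.628 = 2.650384/24.628 = 0.1076
symbol 8: (34 − 39.3)²/39.3 = 28.09/39.3 = 0.7148
symbol 9: (31 − 30.13)²/30.13 = 0.7569/30.13 = 0.0251
Sum = 2.471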